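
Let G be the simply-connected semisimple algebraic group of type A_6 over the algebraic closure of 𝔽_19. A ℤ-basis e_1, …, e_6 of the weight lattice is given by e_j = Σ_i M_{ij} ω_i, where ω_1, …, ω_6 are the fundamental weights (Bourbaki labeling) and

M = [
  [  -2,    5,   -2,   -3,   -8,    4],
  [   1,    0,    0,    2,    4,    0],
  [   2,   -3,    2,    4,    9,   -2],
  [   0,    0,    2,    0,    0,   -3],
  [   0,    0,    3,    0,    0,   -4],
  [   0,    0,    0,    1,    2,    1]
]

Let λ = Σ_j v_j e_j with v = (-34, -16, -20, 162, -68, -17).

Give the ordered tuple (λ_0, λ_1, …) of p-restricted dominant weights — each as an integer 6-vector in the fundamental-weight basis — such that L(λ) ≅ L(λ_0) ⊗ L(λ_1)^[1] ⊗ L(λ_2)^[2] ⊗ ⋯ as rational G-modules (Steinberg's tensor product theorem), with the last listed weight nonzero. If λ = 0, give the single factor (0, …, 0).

Converting to the ω-basis (c_i = row i of M dotted with v = (-34, -16, -20, 162, -68, -17)):
  c_1 = -2*-34 + 5*-16 + -2*-20 + -3*162 + -8*-68 + 4*-17 = 18
  c_2 = 1*-34 + 0*-16 + 0*-20 + 2*162 + 4*-68 + 0*-17 = 18
  c_3 = 2*-34 + -3*-16 + 2*-20 + 4*162 + 9*-68 + -2*-17 = 10
  c_4 = 0*-34 + 0*-16 + 2*-20 + 0*162 + 0*-68 + -3*-17 = 11
  c_5 = 0*-34 + 0*-16 + 3*-20 + 0*162 + 0*-68 + -4*-17 = 8
  c_6 = 0*-34 + 0*-16 + 0*-20 + 1*162 + 2*-68 + 1*-17 = 9
Writing each c_i in base p = 19:
  c_1 = 18 = 18·19^0
  c_2 = 18 = 18·19^0
  c_3 = 10 = 10·19^0
  c_4 = 11 = 11·19^0
  c_5 = 8 = 8·19^0
  c_6 = 9 = 9·19^0
λ_0 = (18, 18, 10, 11, 8, 9)

((18, 18, 10, 11, 8, 9),)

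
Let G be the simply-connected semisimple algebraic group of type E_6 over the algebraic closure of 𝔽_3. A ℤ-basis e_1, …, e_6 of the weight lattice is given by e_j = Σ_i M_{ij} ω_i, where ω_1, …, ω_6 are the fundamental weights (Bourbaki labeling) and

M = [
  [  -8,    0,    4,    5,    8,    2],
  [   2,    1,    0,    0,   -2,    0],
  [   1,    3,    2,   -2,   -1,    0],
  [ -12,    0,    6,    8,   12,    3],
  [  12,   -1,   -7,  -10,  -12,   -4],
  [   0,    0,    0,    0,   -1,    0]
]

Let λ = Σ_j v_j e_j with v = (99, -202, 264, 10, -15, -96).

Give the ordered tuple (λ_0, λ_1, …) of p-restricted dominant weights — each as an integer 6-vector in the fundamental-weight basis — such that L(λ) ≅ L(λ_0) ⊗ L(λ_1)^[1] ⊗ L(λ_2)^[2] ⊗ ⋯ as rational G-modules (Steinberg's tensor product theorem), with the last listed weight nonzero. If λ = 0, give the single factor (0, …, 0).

In the fundamental-weight basis, λ has coordinates c = M·v (v = (99, -202, 264, 10, -15, -96)):
  c_1 = -8*99 + 0*-202 + 4*264 + 5*10 + 8*-15 + 2*-96 = 2
  c_2 = 2*99 + 1*-202 + 0*264 + 0*10 + -2*-15 + 0*-96 = 26
  c_3 = 1*99 + 3*-202 + 2*264 + -2*10 + -1*-15 + 0*-96 = 16
  c_4 = -12*99 + 0*-202 + 6*264 + 8*10 + 12*-15 + 3*-96 = 8
  c_5 = 12*99 + -1*-202 + -7*264 + -10*10 + -12*-15 + -4*-96 = 6
  c_6 = 0*99 + 0*-202 + 0*264 + 0*10 + -1*-15 + 0*-96 = 15
Base-3 expansion of each c_i:
  c_1 = 2 = 2·3^0
  c_2 = 26 = 2·3^0 + 2·3^1 + 2·3^2
  c_3 = 16 = 1·3^0 + 2·3^1 + 1·3^2
  c_4 = 8 = 2·3^0 + 2·3^1
  c_5 = 6 = 0·3^0 + 2·3^1
  c_6 = 15 = 0·3^0 + 2·3^1 + 1·3^2
λ_0 = (2, 2, 1, 2, 0, 0)
λ_1 = (0, 2, 2, 2, 2, 2)
λ_2 = (0, 2, 1, 0, 0, 1)

((2, 2, 1, 2, 0, 0), (0, 2, 2, 2, 2, 2), (0, 2, 1, 0, 0, 1))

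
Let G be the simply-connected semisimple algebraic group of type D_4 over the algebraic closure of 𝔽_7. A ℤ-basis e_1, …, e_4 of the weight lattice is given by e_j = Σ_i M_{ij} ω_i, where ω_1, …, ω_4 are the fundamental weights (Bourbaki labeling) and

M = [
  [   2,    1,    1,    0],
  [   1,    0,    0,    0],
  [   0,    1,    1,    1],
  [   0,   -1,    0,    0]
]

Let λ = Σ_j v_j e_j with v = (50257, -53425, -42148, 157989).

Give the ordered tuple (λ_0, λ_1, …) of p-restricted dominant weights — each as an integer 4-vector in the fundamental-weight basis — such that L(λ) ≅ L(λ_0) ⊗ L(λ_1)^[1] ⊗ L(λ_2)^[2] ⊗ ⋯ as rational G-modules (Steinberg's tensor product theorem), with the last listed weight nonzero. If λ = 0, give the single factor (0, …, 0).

Converting to the ω-basis (c_i = row i of M dotted with v = (50257, -53425, -42148, 157989)):
  c_1 = (2)·(50257) + (1)·(-53425) + (1)·(-42148) + (0)·(157989) = 4941
  c_2 = (1)·(50257) + (0)·(-53425) + (0)·(-42148) + (0)·(157989) = 50257
  c_3 = (0)·(50257) + (1)·(-53425) + (1)·(-42148) + (1)·(157989) = 62416
  c_4 = (0)·(50257) + (-1)·(-53425) + (0)·(-42148) + (0)·(157989) = 53425
Base-7 expansion of each c_i:
  c_1 = 4941 = 6·7^0 + 5·7^1 + 2·7^2 + 0·7^3 + 2·7^4
  c_2 = 50257 = 4·7^0 + 4·7^1 + 3·7^2 + 6·7^3 + 6·7^4 + 2·7^5
  c_3 = 62416 = 4·7^0 + 5·7^1 + 6·7^2 + 6·7^3 + 4·7^4 + 3·7^5
  c_4 = 53425 = 1·7^0 + 2·7^1 + 5·7^2 + 1·7^3 + 1·7^4 + 3·7^5
Factor λ_0 = (6, 4, 4, 1)
Factor λ_1 = (5, 4, 5, 2)
Factor λ_2 = (2, 3, 6, 5)
Factor λ_3 = (0, 6, 6, 1)
Factor λ_4 = (2, 6, 4, 1)
Factor λ_5 = (0, 2, 3, 3)

((6, 4, 4, 1), (5, 4, 5, 2), (2, 3, 6, 5), (0, 6, 6, 1), (2, 6, 4, 1), (0, 2, 3, 3))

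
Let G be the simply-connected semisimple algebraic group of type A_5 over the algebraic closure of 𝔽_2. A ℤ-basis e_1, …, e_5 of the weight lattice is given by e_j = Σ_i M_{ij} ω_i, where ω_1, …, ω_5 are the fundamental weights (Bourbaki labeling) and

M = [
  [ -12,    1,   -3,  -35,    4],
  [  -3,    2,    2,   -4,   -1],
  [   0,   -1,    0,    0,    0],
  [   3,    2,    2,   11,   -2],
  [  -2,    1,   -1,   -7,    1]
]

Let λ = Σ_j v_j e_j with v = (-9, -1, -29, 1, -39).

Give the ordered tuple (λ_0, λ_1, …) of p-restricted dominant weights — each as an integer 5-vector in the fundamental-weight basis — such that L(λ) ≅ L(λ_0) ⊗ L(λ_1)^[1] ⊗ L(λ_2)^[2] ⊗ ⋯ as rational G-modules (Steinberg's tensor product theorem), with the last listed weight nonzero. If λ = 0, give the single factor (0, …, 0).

((1, 0, 1, 0, 0), (1, 1, 0, 1, 0))

Change of basis e → ω: c = M·v where v = (-9, -1, -29, 1, -39):
  c_1 = (-12)·(-9) + (1)·(-1) + (-3)·(-29) + (-35)·(1) + (4)·(-39) = 3
  c_2 = (-3)·(-9) + (2)·(-1) + (2)·(-29) + (-4)·(1) + (-1)·(-39) = 2
  c_3 = (0)·(-9) + (-1)·(-1) + (0)·(-29) + 0·1 + (0)·(-39) = 1
  c_4 = (3)·(-9) + (2)·(-1) + (2)·(-29) + 11·1 + (-2)·(-39) = 2
  c_5 = (-2)·(-9) + (1)·(-1) + (-1)·(-29) + (-7)·(1) + (1)·(-39) = 0
Writing each c_i in base p = 2:
  c_1 = 3 = 1·2^0 + 1·2^1
  c_2 = 2 = 0·2^0 + 1·2^1
  c_3 = 1 = 1·2^0
  c_4 = 2 = 0·2^0 + 1·2^1
  c_5 = 0
λ_0 = (1, 0, 1, 0, 0)
λ_1 = (1, 1, 0, 1, 0)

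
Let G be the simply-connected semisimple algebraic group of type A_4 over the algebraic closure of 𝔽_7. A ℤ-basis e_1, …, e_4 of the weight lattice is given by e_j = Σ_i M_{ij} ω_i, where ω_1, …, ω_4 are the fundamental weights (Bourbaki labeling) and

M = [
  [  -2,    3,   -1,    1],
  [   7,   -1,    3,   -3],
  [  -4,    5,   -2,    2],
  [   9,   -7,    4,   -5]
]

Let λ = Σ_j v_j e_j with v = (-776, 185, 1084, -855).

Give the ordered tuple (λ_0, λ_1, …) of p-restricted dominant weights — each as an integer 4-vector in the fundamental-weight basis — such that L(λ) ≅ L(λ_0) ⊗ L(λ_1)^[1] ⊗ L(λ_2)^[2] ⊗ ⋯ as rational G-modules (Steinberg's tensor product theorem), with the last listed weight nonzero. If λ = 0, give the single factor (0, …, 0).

((0, 4, 4, 3), (3, 0, 0, 5), (3, 4, 3, 6))

Converting to the ω-basis (c_i = row i of M dotted with v = (-776, 185, 1084, -855)):
  c_1 = -2*-776 + 3*185 + -1*1084 + 1*-855 = 168
  c_2 = 7*-776 + -1*185 + 3*1084 + -3*-855 = 200
  c_3 = -4*-776 + 5*185 + -2*1084 + 2*-855 = 151
  c_4 = 9*-776 + -7*185 + 4*1084 + -5*-855 = 332
Expand coordinatewise in base 7:
  c_1 = 168 = 0·7^0 + 3·7^1 + 3·7^2
  c_2 = 200 = 4·7^0 + 0·7^1 + 4·7^2
  c_3 = 151 = 4·7^0 + 0·7^1 + 3·7^2
  c_4 = 332 = 3·7^0 + 5·7^1 + 6·7^2
p-restricted factor λ_0 = (0, 4, 4, 3)
p-restricted factor λ_1 = (3, 0, 0, 5)
p-restricted factor λ_2 = (3, 4, 3, 6)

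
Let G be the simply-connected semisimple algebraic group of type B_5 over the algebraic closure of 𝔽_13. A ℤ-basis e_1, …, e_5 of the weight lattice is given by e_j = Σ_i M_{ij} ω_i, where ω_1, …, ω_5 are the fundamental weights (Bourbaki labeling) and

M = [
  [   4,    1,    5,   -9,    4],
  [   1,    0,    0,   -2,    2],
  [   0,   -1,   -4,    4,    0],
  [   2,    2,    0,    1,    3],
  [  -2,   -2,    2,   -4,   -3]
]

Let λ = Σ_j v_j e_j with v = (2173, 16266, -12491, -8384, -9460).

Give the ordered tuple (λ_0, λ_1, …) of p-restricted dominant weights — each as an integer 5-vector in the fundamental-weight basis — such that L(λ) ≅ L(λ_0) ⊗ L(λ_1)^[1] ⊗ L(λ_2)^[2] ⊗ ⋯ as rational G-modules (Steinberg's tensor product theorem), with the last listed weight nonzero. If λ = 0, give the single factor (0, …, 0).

Compute c_i = Σ_j M_{ij} v_j with v = (2173, 16266, -12491, -8384, -9460):
  c_1 = 4*2173 + 1*16266 + 5*-12491 + -9*-8384 + 4*-9460 = 119
  c_2 = 1*2173 + 0*16266 + 0*-12491 + -2*-8384 + 2*-9460 = 21
  c_3 = 0*2173 + -1*16266 + -4*-12491 + 4*-8384 + 0*-9460 = 162
  c_4 = 2*2173 + 2*16266 + 0*-12491 + 1*-8384 + 3*-9460 = 114
  c_5 = -2*2173 + -2*16266 + 2*-12491 + -4*-8384 + -3*-9460 = 56
Expand coordinatewise in base 13:
  c_1 = 119 = 2·13^0 + 9·13^1
  c_2 = 21 = 8·13^0 + 1·13^1
  c_3 = 162 = 6·13^0 + 12·13^1
  c_4 = 114 = 10·13^0 + 8·13^1
  c_5 = 56 = 4·13^0 + 4·13^1
Factor λ_0 = (2, 8, 6, 10, 4)
Factor λ_1 = (9, 1, 12, 8, 4)

((2, 8, 6, 10, 4), (9, 1, 12, 8, 4))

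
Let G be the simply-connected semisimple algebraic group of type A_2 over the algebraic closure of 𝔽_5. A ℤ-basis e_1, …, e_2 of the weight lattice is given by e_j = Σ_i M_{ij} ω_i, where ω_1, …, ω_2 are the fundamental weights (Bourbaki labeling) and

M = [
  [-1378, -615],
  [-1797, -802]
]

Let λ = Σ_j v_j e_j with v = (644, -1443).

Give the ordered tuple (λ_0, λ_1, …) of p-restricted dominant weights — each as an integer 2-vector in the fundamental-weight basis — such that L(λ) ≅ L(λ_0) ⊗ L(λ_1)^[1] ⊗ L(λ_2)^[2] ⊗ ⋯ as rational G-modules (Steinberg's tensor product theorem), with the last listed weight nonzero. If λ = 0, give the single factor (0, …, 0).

Compute c_i = Σ_j M_{ij} v_j with v = (644, -1443):
  c_1 = (-1378)·(644) + (-615)·(-1443) = 13
  c_2 = (-1797)·(644) + (-802)·(-1443) = 18
p = 5; digits c_i = Σ_j d_{ij}·5^j, 0 ≤ d_{ij} < 5:
  c_1 = 13 = 3·5^0 + 2·5^1
  c_2 = 18 = 3·5^0 + 3·5^1
p-restricted factor λ_0 = (3, 3)
p-restricted factor λ_1 = (2, 3)

((3, 3), (2, 3))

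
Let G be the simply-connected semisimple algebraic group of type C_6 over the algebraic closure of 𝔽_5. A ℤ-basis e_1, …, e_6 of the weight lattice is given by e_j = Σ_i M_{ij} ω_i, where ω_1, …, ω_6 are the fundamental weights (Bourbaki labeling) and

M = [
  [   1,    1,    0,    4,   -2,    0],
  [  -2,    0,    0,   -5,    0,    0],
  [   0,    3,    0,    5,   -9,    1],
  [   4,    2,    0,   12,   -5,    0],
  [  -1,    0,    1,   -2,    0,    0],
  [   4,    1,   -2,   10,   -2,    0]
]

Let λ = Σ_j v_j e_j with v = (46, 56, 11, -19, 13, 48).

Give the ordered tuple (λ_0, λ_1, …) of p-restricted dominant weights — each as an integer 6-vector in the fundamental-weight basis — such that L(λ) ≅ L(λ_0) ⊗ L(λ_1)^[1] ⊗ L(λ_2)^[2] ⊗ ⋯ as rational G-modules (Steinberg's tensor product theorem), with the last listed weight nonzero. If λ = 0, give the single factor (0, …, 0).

((0, 3, 4, 3, 3, 2),)

Compute c_i = Σ_j M_{ij} v_j with v = (46, 56, 11, -19, 13, 48):
  c_1 = 1*46 + 1*56 + 0*11 + 4*-19 + -2*13 + 0*48 = 0
  c_2 = -2*46 + 0*56 + 0*11 + -5*-19 + 0*13 + 0*48 = 3
  c_3 = 0*46 + 3*56 + 0*11 + 5*-19 + -9*13 + 1*48 = 4
  c_4 = 4*46 + 2*56 + 0*11 + 12*-19 + -5*13 + 0*48 = 3
  c_5 = -1*46 + 0*56 + 1*11 + -2*-19 + 0*13 + 0*48 = 3
  c_6 = 4*46 + 1*56 + -2*11 + 10*-19 + -2*13 + 0*48 = 2
p = 5; digits c_i = Σ_j d_{ij}·5^j, 0 ≤ d_{ij} < 5:
  c_1 = 0
  c_2 = 3 = 3·5^0
  c_3 = 4 = 4·5^0
  c_4 = 3 = 3·5^0
  c_5 = 3 = 3·5^0
  c_6 = 2 = 2·5^0
p-restricted factor λ_0 = (0, 3, 4, 3, 3, 2)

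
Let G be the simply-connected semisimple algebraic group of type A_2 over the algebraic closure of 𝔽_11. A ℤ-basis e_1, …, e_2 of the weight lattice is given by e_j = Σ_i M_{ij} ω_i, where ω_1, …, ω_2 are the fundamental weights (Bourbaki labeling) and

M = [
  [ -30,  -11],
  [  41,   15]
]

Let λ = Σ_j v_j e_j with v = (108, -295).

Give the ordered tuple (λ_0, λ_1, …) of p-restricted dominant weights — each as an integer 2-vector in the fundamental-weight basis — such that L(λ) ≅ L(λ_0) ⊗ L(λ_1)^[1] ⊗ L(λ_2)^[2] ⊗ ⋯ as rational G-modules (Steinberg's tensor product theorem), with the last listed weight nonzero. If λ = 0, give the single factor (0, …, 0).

In the fundamental-weight basis, λ has coordinates c = M·v (v = (108, -295)):
  c_1 = (-30)·(108) + (-11)·(-295) = 5
  c_2 = (41)·(108) + (15)·(-295) = 3
Writing each c_i in base p = 11:
  c_1 = 5 = 5·11^0
  c_2 = 3 = 3·11^0
p-restricted factor λ_0 = (5, 3)

((5, 3),)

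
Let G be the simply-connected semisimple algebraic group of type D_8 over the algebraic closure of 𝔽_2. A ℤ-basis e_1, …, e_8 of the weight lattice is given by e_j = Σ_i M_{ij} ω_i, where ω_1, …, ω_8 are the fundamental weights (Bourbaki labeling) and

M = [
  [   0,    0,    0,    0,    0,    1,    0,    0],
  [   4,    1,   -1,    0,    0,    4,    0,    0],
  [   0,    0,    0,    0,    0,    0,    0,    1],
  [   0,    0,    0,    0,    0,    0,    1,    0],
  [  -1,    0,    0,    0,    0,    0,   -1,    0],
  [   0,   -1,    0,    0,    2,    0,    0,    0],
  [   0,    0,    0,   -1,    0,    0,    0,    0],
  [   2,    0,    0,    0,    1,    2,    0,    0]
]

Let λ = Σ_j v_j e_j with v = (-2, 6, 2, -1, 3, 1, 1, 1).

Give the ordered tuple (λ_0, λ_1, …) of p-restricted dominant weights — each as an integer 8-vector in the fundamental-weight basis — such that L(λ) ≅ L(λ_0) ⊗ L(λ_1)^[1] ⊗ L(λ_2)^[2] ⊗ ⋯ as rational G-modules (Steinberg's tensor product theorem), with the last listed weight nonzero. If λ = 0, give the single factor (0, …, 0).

Converting to the ω-basis (c_i = row i of M dotted with v = (-2, 6, 2, -1, 3, 1, 1, 1)):
  c_1 = (0)·(-2) + 0·6 + 0·2 + (0)·(-1) + 0·3 + 1·1 + 0·1 + 0·1 = 1
  c_2 = (4)·(-2) + 1·6 + (-1)·(2) + (0)·(-1) + 0·3 + 4·1 + 0·1 + 0·1 = 0
  c_3 = (0)·(-2) + 0·6 + 0·2 + (0)·(-1) + 0·3 + 0·1 + 0·1 + 1·1 = 1
  c_4 = (0)·(-2) + 0·6 + 0·2 + (0)·(-1) + 0·3 + 0·1 + 1·1 + 0·1 = 1
  c_5 = (-1)·(-2) + 0·6 + 0·2 + (0)·(-1) + 0·3 + 0·1 + (-1)·(1) + 0·1 = 1
  c_6 = (0)·(-2) + (-1)·(6) + 0·2 + (0)·(-1) + 2·3 + 0·1 + 0·1 + 0·1 = 0
  c_7 = (0)·(-2) + 0·6 + 0·2 + (-1)·(-1) + 0·3 + 0·1 + 0·1 + 0·1 = 1
  c_8 = (2)·(-2) + 0·6 + 0·2 + (0)·(-1) + 1·3 + 2·1 + 0·1 + 0·1 = 1
p = 2; digits c_i = Σ_j d_{ij}·2^j, 0 ≤ d_{ij} < 2:
  c_1 = 1 = 1·2^0
  c_2 = 0
  c_3 = 1 = 1·2^0
  c_4 = 1 = 1·2^0
  c_5 = 1 = 1·2^0
  c_6 = 0
  c_7 = 1 = 1·2^0
  c_8 = 1 = 1·2^0
λ_0 = (1, 0, 1, 1, 1, 0, 1, 1)

((1, 0, 1, 1, 1, 0, 1, 1),)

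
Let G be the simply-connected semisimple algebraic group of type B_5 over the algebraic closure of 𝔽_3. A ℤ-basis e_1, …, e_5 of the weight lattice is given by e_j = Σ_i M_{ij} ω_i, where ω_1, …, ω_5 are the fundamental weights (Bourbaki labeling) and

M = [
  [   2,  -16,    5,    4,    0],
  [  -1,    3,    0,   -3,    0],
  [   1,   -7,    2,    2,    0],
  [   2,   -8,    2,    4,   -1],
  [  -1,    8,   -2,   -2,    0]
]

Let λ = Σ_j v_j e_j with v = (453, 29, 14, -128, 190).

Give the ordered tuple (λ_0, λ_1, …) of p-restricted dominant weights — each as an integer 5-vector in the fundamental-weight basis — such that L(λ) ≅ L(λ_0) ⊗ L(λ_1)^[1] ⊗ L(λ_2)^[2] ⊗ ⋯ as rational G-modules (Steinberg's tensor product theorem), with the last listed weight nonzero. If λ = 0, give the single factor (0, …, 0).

((0, 0, 1, 0, 1), (0, 0, 1, 0, 2), (0, 2, 2, 0, 0))

In the fundamental-weight basis, λ has coordinates c = M·v (v = (453, 29, 14, -128, 190)):
  c_1 = (2)·(453) + (-16)·(29) + (5)·(14) + (4)·(-128) + (0)·(190) = 0
  c_2 = (-1)·(453) + (3)·(29) + (0)·(14) + (-3)·(-128) + (0)·(190) = 18
  c_3 = (1)·(453) + (-7)·(29) + (2)·(14) + (2)·(-128) + (0)·(190) = 22
  c_4 = (2)·(453) + (-8)·(29) + (2)·(14) + (4)·(-128) + (-1)·(190) = 0
  c_5 = (-1)·(453) + (8)·(29) + (-2)·(14) + (-2)·(-128) + (0)·(190) = 7
Base-3 expansion of each c_i:
  c_1 = 0
  c_2 = 18 = 0·3^0 + 0·3^1 + 2·3^2
  c_3 = 22 = 1·3^0 + 1·3^1 + 2·3^2
  c_4 = 0
  c_5 = 7 = 1·3^0 + 2·3^1
Factor λ_0 = (0, 0, 1, 0, 1)
Factor λ_1 = (0, 0, 1, 0, 2)
Factor λ_2 = (0, 2, 2, 0, 0)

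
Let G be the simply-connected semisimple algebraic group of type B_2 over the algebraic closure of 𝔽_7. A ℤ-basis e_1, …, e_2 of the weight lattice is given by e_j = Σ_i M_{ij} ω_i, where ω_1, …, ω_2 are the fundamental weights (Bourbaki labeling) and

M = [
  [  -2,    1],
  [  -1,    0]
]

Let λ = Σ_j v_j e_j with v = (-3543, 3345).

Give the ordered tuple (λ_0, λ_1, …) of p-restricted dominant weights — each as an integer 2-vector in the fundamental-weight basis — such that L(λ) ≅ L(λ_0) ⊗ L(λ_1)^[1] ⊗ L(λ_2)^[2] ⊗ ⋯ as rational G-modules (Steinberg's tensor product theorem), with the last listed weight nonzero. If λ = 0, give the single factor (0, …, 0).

Converting to the ω-basis (c_i = row i of M dotted with v = (-3543, 3345)):
  c_1 = (-2)·(-3543) + 1·3345 = 10431
  c_2 = (-1)·(-3543) + 0·3345 = 3543
Base-7 expansion of each c_i:
  c_1 = 10431 = 1·7^0 + 6·7^1 + 2·7^2 + 2·7^3 + 4·7^4
  c_2 = 3543 = 1·7^0 + 2·7^1 + 2·7^2 + 3·7^3 + 1·7^4
p-restricted factor λ_0 = (1, 1)
p-restricted factor λ_1 = (6, 2)
p-restricted factor λ_2 = (2, 2)
p-restricted factor λ_3 = (2, 3)
p-restricted factor λ_4 = (4, 1)

((1, 1), (6, 2), (2, 2), (2, 3), (4, 1))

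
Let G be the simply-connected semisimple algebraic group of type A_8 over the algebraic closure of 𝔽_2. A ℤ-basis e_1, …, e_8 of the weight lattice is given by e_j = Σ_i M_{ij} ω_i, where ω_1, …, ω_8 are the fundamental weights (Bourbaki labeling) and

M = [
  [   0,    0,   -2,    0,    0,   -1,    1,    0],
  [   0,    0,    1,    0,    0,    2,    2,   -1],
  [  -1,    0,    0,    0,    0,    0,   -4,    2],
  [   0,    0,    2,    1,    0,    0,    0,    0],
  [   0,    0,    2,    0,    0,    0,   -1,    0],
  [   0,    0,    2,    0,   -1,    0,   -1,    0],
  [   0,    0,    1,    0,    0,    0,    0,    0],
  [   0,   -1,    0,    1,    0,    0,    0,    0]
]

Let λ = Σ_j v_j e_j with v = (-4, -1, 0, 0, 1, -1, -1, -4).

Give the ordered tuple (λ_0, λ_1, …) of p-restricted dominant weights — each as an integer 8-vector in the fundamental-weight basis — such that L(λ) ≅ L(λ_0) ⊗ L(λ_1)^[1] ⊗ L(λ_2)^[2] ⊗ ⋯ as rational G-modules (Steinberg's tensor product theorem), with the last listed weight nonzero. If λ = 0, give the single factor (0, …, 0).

In the fundamental-weight basis, λ has coordinates c = M·v (v = (-4, -1, 0, 0, 1, -1, -1, -4)):
  c_1 = (0)·(-4) + (0)·(-1) + (-2)·(0) + (0)·(0) + (0)·(1) + (-1)·(-1) + (1)·(-1) + (0)·(-4) = 0
  c_2 = (0)·(-4) + (0)·(-1) + (1)·(0) + (0)·(0) + (0)·(1) + (2)·(-1) + (2)·(-1) + (-1)·(-4) = 0
  c_3 = (-1)·(-4) + (0)·(-1) + (0)·(0) + (0)·(0) + (0)·(1) + (0)·(-1) + (-4)·(-1) + (2)·(-4) = 0
  c_4 = (0)·(-4) + (0)·(-1) + (2)·(0) + (1)·(0) + (0)·(1) + (0)·(-1) + (0)·(-1) + (0)·(-4) = 0
  c_5 = (0)·(-4) + (0)·(-1) + (2)·(0) + (0)·(0) + (0)·(1) + (0)·(-1) + (-1)·(-1) + (0)·(-4) = 1
  c_6 = (0)·(-4) + (0)·(-1) + (2)·(0) + (0)·(0) + (-1)·(1) + (0)·(-1) + (-1)·(-1) + (0)·(-4) = 0
  c_7 = (0)·(-4) + (0)·(-1) + (1)·(0) + (0)·(0) + (0)·(1) + (0)·(-1) + (0)·(-1) + (0)·(-4) = 0
  c_8 = (0)·(-4) + (-1)·(-1) + (0)·(0) + (1)·(0) + (0)·(1) + (0)·(-1) + (0)·(-1) + (0)·(-4) = 1
p = 2; digits c_i = Σ_j d_{ij}·2^j, 0 ≤ d_{ij} < 2:
  c_1 = 0
  c_2 = 0
  c_3 = 0
  c_4 = 0
  c_5 = 1 = 1·2^0
  c_6 = 0
  c_7 = 0
  c_8 = 1 = 1·2^0
p-restricted factor λ_0 = (0, 0, 0, 0, 1, 0, 0, 1)

((0, 0, 0, 0, 1, 0, 0, 1),)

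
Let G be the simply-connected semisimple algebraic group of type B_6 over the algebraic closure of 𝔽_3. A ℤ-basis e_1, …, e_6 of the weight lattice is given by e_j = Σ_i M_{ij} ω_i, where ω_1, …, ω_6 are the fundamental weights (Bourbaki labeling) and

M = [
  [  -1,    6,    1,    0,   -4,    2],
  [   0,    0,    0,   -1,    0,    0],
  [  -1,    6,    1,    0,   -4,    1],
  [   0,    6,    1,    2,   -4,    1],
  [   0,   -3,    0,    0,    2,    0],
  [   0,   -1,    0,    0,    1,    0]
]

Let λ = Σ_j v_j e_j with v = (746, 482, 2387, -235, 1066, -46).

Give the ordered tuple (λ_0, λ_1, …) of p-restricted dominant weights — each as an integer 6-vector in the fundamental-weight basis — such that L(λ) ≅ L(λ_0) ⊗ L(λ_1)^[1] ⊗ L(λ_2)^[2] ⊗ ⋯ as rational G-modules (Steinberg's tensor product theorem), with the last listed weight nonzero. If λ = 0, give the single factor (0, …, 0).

((0, 1, 1, 1, 2, 2), (2, 0, 2, 1, 0, 2), (1, 2, 0, 1, 1, 1), (0, 2, 2, 0, 1, 0), (2, 2, 2, 0, 2, 1), (0, 0, 0, 2, 2, 2))

Converting to the ω-basis (c_i = row i of M dotted with v = (746, 482, 2387, -235, 1066, -46)):
  c_1 = (-1)·(746) + 6·482 + 1·2387 + (0)·(-235) + (-4)·(1066) + (2)·(-46) = 177
  c_2 = 0·746 + 0·482 + 0·2387 + (-1)·(-235) + 0·1066 + (0)·(-46) = 235
  c_3 = (-1)·(746) + 6·482 + 1·2387 + (0)·(-235) + (-4)·(1066) + (1)·(-46) = 223
  c_4 = 0·746 + 6·482 + 1·2387 + (2)·(-235) + (-4)·(1066) + (1)·(-46) = 499
  c_5 = 0·746 + (-3)·(482) + 0·2387 + (0)·(-235) + 2·1066 + (0)·(-46) = 686
  c_6 = 0·746 + (-1)·(482) + 0·2387 + (0)·(-235) + 1·1066 + (0)·(-46) = 584
Base-3 expansion of each c_i:
  c_1 = 177 = 0·3^0 + 2·3^1 + 1·3^2 + 0·3^3 + 2·3^4
  c_2 = 235 = 1·3^0 + 0·3^1 + 2·3^2 + 2·3^3 + 2·3^4
  c_3 = 223 = 1·3^0 + 2·3^1 + 0·3^2 + 2·3^3 + 2·3^4
  c_4 = 499 = 1·3^0 + 1·3^1 + 1·3^2 + 0·3^3 + 0·3^4 + 2·3^5
  c_5 = 686 = 2·3^0 + 0·3^1 + 1·3^2 + 1·3^3 + 2·3^4 + 2·3^5
  c_6 = 584 = 2·3^0 + 2·3^1 + 1·3^2 + 0·3^3 + 1·3^4 + 2·3^5
λ_0 = (0, 1, 1, 1, 2, 2)
λ_1 = (2, 0, 2, 1, 0, 2)
λ_2 = (1, 2, 0, 1, 1, 1)
λ_3 = (0, 2, 2, 0, 1, 0)
λ_4 = (2, 2, 2, 0, 2, 1)
λ_5 = (0, 0, 0, 2, 2, 2)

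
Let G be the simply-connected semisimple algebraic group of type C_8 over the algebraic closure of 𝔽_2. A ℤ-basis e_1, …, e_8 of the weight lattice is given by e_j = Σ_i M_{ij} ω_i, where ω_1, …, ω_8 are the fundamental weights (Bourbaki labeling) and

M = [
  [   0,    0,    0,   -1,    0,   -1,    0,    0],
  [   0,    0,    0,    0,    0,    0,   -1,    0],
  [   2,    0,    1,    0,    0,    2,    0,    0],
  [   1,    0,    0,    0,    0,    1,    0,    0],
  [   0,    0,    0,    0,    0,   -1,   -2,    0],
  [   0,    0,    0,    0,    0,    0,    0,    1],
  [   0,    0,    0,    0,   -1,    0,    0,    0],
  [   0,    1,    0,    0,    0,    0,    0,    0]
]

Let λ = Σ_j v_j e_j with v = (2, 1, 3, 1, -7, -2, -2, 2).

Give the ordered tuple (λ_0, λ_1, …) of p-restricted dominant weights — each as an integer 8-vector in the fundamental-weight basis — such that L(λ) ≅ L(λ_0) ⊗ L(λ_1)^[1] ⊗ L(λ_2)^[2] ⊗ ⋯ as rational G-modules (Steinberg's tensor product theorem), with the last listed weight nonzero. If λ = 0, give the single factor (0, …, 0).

Compute c_i = Σ_j M_{ij} v_j with v = (2, 1, 3, 1, -7, -2, -2, 2):
  c_1 = 0*2 + 0*1 + 0*3 + -1*1 + 0*-7 + -1*-2 + 0*-2 + 0*2 = 1
  c_2 = 0*2 + 0*1 + 0*3 + 0*1 + 0*-7 + 0*-2 + -1*-2 + 0*2 = 2
  c_3 = 2*2 + 0*1 + 1*3 + 0*1 + 0*-7 + 2*-2 + 0*-2 + 0*2 = 3
  c_4 = 1*2 + 0*1 + 0*3 + 0*1 + 0*-7 + 1*-2 + 0*-2 + 0*2 = 0
  c_5 = 0*2 + 0*1 + 0*3 + 0*1 + 0*-7 + -1*-2 + -2*-2 + 0*2 = 6
  c_6 = 0*2 + 0*1 + 0*3 + 0*1 + 0*-7 + 0*-2 + 0*-2 + 1*2 = 2
  c_7 = 0*2 + 0*1 + 0*3 + 0*1 + -1*-7 + 0*-2 + 0*-2 + 0*2 = 7
  c_8 = 0*2 + 1*1 + 0*3 + 0*1 + 0*-7 + 0*-2 + 0*-2 + 0*2 = 1
Writing each c_i in base p = 2:
  c_1 = 1 = 1·2^0
  c_2 = 2 = 0·2^0 + 1·2^1
  c_3 = 3 = 1·2^0 + 1·2^1
  c_4 = 0
  c_5 = 6 = 0·2^0 + 1·2^1 + 1·2^2
  c_6 = 2 = 0·2^0 + 1·2^1
  c_7 = 7 = 1·2^0 + 1·2^1 + 1·2^2
  c_8 = 1 = 1·2^0
p-restricted factor λ_0 = (1, 0, 1, 0, 0, 0, 1, 1)
p-restricted factor λ_1 = (0, 1, 1, 0, 1, 1, 1, 0)
p-restricted factor λ_2 = (0, 0, 0, 0, 1, 0, 1, 0)

((1, 0, 1, 0, 0, 0, 1, 1), (0, 1, 1, 0, 1, 1, 1, 0), (0, 0, 0, 0, 1, 0, 1, 0))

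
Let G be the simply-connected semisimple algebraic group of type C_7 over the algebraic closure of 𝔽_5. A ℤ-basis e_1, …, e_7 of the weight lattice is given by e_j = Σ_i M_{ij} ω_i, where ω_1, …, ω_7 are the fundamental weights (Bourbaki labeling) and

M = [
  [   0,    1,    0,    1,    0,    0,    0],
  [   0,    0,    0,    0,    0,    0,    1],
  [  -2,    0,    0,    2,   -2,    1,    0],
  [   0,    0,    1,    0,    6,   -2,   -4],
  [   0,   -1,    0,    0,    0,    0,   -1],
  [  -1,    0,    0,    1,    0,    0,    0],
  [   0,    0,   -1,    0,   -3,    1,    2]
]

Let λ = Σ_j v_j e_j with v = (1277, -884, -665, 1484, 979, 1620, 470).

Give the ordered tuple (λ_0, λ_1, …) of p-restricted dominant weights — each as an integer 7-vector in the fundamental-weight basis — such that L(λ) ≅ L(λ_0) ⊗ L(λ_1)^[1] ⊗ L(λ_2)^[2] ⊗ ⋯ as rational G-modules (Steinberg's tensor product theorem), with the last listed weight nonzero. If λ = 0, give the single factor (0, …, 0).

((0, 0, 1, 4, 4, 2, 3), (0, 4, 0, 2, 2, 1, 2), (4, 3, 3, 3, 1, 3, 1), (4, 3, 0, 0, 3, 1, 2))

Converting to the ω-basis (c_i = row i of M dotted with v = (1277, -884, -665, 1484, 979, 1620, 470)):
  c_1 = 0*1277 + 1*-884 + 0*-665 + 1*1484 + 0*979 + 0*1620 + 0*470 = 600
  c_2 = 0*1277 + 0*-884 + 0*-665 + 0*1484 + 0*979 + 0*1620 + 1*470 = 470
  c_3 = -2*1277 + 0*-884 + 0*-665 + 2*1484 + -2*979 + 1*1620 + 0*470 = 76
  c_4 = 0*1277 + 0*-884 + 1*-665 + 0*1484 + 6*979 + -2*1620 + -4*470 = 89
  c_5 = 0*1277 + -1*-884 + 0*-665 + 0*1484 + 0*979 + 0*1620 + -1*470 = 414
  c_6 = -1*1277 + 0*-884 + 0*-665 + 1*1484 + 0*979 + 0*1620 + 0*470 = 207
  c_7 = 0*1277 + 0*-884 + -1*-665 + 0*1484 + -3*979 + 1*1620 + 2*470 = 288
Writing each c_i in base p = 5:
  c_1 = 600 = 0·5^0 + 0·5^1 + 4·5^2 + 4·5^3
  c_2 = 470 = 0·5^0 + 4·5^1 + 3·5^2 + 3·5^3
  c_3 = 76 = 1·5^0 + 0·5^1 + 3·5^2
  c_4 = 89 = 4·5^0 + 2·5^1 + 3·5^2
  c_5 = 414 = 4·5^0 + 2·5^1 + 1·5^2 + 3·5^3
  c_6 = 207 = 2·5^0 + 1·5^1 + 3·5^2 + 1·5^3
  c_7 = 288 = 3·5^0 + 2·5^1 + 1·5^2 + 2·5^3
λ_0 = (0, 0, 1, 4, 4, 2, 3)
λ_1 = (0, 4, 0, 2, 2, 1, 2)
λ_2 = (4, 3, 3, 3, 1, 3, 1)
λ_3 = (4, 3, 0, 0, 3, 1, 2)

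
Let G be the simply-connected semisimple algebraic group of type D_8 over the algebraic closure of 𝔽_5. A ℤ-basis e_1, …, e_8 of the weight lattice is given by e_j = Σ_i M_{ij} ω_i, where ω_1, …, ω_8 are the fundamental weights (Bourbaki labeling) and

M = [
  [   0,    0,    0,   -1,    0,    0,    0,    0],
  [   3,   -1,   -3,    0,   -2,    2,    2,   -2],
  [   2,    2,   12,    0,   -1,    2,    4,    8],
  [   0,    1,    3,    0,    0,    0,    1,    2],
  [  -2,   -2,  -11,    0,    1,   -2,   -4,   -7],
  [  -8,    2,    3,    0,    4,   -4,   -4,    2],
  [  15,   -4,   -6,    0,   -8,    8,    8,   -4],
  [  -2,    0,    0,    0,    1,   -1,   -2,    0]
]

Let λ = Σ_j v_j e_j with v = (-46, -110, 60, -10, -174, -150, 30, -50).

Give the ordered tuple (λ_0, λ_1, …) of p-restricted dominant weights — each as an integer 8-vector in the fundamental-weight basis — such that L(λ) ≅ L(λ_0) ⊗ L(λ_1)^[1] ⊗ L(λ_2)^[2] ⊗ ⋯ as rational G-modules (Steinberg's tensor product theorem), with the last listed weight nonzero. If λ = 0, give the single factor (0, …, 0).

Compute c_i = Σ_j M_{ij} v_j with v = (-46, -110, 60, -10, -174, -150, 30, -50):
  c_1 = (0)·(-46) + (0)·(-110) + 0·60 + (-1)·(-10) + (0)·(-174) + (0)·(-150) + 0·30 + (0)·(-50) = 10
  c_2 = (3)·(-46) + (-1)·(-110) + (-3)·(60) + (0)·(-10) + (-2)·(-174) + (2)·(-150) + 2·30 + (-2)·(-50) = 0
  c_3 = (2)·(-46) + (2)·(-110) + 12·60 + (0)·(-10) + (-1)·(-174) + (2)·(-150) + 4·30 + (8)·(-50) = 2
  c_4 = (0)·(-46) + (1)·(-110) + 3·60 + (0)·(-10) + (0)·(-174) + (0)·(-150) + 1·30 + (2)·(-50) = 0
  c_5 = (-2)·(-46) + (-2)·(-110) + (-11)·(60) + (0)·(-10) + (1)·(-174) + (-2)·(-150) + (-4)·(30) + (-7)·(-50) = 8
  c_6 = (-8)·(-46) + (2)·(-110) + 3·60 + (0)·(-10) + (4)·(-174) + (-4)·(-150) + (-4)·(30) + (2)·(-50) = 12
  c_7 = (15)·(-46) + (-4)·(-110) + (-6)·(60) + (0)·(-10) + (-8)·(-174) + (8)·(-150) + 8·30 + (-4)·(-50) = 22
  c_8 = (-2)·(-46) + (0)·(-110) + 0·60 + (0)·(-10) + (1)·(-174) + (-1)·(-150) + (-2)·(30) + (0)·(-50) = 8
Expand coordinatewise in base 5:
  c_1 = 10 = 0·5^0 + 2·5^1
  c_2 = 0
  c_3 = 2 = 2·5^0
  c_4 = 0
  c_5 = 8 = 3·5^0 + 1·5^1
  c_6 = 12 = 2·5^0 + 2·5^1
  c_7 = 22 = 2·5^0 + 4·5^1
  c_8 = 8 = 3·5^0 + 1·5^1
Factor λ_0 = (0, 0, 2, 0, 3, 2, 2, 3)
Factor λ_1 = (2, 0, 0, 0, 1, 2, 4, 1)

((0, 0, 2, 0, 3, 2, 2, 3), (2, 0, 0, 0, 1, 2, 4, 1))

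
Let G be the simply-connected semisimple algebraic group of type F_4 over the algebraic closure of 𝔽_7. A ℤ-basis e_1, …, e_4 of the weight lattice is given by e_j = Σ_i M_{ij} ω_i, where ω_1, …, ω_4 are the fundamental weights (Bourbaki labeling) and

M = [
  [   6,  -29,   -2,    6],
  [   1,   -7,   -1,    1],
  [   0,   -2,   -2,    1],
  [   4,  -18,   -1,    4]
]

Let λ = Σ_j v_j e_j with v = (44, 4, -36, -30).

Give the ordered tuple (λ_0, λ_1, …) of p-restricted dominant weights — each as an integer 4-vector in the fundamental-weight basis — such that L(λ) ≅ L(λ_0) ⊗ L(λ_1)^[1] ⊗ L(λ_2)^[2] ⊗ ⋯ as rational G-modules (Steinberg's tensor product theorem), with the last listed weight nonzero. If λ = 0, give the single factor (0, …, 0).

((5, 1, 6, 6), (5, 3, 4, 2))

In the fundamental-weight basis, λ has coordinates c = M·v (v = (44, 4, -36, -30)):
  c_1 = 6*44 + -29*4 + -2*-36 + 6*-30 = 40
  c_2 = 1*44 + -7*4 + -1*-36 + 1*-30 = 22
  c_3 = 0*44 + -2*4 + -2*-36 + 1*-30 = 34
  c_4 = 4*44 + -18*4 + -1*-36 + 4*-30 = 20
Writing each c_i in base p = 7:
  c_1 = 40 = 5·7^0 + 5·7^1
  c_2 = 22 = 1·7^0 + 3·7^1
  c_3 = 34 = 6·7^0 + 4·7^1
  c_4 = 20 = 6·7^0 + 2·7^1
λ_0 = (5, 1, 6, 6)
λ_1 = (5, 3, 4, 2)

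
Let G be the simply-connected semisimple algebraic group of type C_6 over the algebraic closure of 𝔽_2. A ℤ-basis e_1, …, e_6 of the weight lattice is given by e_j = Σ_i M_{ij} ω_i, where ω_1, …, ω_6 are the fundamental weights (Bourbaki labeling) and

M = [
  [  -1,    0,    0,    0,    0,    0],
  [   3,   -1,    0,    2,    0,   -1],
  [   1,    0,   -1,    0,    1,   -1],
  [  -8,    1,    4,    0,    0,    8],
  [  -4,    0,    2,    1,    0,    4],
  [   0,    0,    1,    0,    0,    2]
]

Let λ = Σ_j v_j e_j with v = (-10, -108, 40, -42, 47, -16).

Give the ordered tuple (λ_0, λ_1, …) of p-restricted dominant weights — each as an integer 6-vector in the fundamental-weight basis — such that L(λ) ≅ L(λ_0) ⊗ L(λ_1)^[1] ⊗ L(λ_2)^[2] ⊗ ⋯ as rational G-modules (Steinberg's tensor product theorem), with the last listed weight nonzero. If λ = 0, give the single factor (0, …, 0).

In the fundamental-weight basis, λ has coordinates c = M·v (v = (-10, -108, 40, -42, 47, -16)):
  c_1 = (-1)·(-10) + (0)·(-108) + 0·40 + (0)·(-42) + 0·47 + (0)·(-16) = 10
  c_2 = (3)·(-10) + (-1)·(-108) + 0·40 + (2)·(-42) + 0·47 + (-1)·(-16) = 10
  c_3 = (1)·(-10) + (0)·(-108) + (-1)·(40) + (0)·(-42) + 1·47 + (-1)·(-16) = 13
  c_4 = (-8)·(-10) + (1)·(-108) + 4·40 + (0)·(-42) + 0·47 + (8)·(-16) = 4
  c_5 = (-4)·(-10) + (0)·(-108) + 2·40 + (1)·(-42) + 0·47 + (4)·(-16) = 14
  c_6 = (0)·(-10) + (0)·(-108) + 1·40 + (0)·(-42) + 0·47 + (2)·(-16) = 8
p = 2; digits c_i = Σ_j d_{ij}·2^j, 0 ≤ d_{ij} < 2:
  c_1 = 10 = 0·2^0 + 1·2^1 + 0·2^2 + 1·2^3
  c_2 = 10 = 0·2^0 + 1·2^1 + 0·2^2 + 1·2^3
  c_3 = 13 = 1·2^0 + 0·2^1 + 1·2^2 + 1·2^3
  c_4 = 4 = 0·2^0 + 0·2^1 + 1·2^2
  c_5 = 14 = 0·2^0 + 1·2^1 + 1·2^2 + 1·2^3
  c_6 = 8 = 0·2^0 + 0·2^1 + 0·2^2 + 1·2^3
Factor λ_0 = (0, 0, 1, 0, 0, 0)
Factor λ_1 = (1, 1, 0, 0, 1, 0)
Factor λ_2 = (0, 0, 1, 1, 1, 0)
Factor λ_3 = (1, 1, 1, 0, 1, 1)

((0, 0, 1, 0, 0, 0), (1, 1, 0, 0, 1, 0), (0, 0, 1, 1, 1, 0), (1, 1, 1, 0, 1, 1))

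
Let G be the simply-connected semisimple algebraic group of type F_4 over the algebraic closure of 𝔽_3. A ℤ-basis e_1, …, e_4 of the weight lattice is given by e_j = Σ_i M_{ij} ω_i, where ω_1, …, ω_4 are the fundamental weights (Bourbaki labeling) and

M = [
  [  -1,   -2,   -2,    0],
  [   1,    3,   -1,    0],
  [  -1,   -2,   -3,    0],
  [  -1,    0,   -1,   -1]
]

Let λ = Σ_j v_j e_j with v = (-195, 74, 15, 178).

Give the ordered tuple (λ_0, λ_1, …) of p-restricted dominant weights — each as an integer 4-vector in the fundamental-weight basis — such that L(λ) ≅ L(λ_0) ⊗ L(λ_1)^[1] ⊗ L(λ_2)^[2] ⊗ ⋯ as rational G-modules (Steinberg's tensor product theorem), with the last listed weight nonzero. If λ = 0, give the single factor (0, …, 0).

In the fundamental-weight basis, λ has coordinates c = M·v (v = (-195, 74, 15, 178)):
  c_1 = (-1)·(-195) + (-2)·(74) + (-2)·(15) + (0)·(178) = 17
  c_2 = (1)·(-195) + (3)·(74) + (-1)·(15) + (0)·(178) = 12
  c_3 = (-1)·(-195) + (-2)·(74) + (-3)·(15) + (0)·(178) = 2
  c_4 = (-1)·(-195) + (0)·(74) + (-1)·(15) + (-1)·(178) = 2
Base-3 expansion of each c_i:
  c_1 = 17 = 2·3^0 + 2·3^1 + 1·3^2
  c_2 = 12 = 0·3^0 + 1·3^1 + 1·3^2
  c_3 = 2 = 2·3^0
  c_4 = 2 = 2·3^0
Factor λ_0 = (2, 0, 2, 2)
Factor λ_1 = (2, 1, 0, 0)
Factor λ_2 = (1, 1, 0, 0)

((2, 0, 2, 2), (2, 1, 0, 0), (1, 1, 0, 0))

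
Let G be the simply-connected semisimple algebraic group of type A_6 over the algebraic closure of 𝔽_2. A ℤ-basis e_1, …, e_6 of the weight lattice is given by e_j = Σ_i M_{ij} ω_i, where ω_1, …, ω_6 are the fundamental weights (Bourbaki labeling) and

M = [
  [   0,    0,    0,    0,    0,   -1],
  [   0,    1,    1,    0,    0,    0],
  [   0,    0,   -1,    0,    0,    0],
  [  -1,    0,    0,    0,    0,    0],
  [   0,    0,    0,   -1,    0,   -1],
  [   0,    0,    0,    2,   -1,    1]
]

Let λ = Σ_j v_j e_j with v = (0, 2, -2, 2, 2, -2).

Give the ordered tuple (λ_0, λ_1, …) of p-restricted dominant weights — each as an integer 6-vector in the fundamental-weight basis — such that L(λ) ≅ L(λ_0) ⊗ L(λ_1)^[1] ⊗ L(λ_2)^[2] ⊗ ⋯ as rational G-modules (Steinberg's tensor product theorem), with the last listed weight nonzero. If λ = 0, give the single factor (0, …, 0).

((0, 0, 0, 0, 0, 0), (1, 0, 1, 0, 0, 0))

ω-coordinates c = M·v, v = (0, 2, -2, 2, 2, -2):
  c_1 = 0·0 + 0·2 + (0)·(-2) + 0·2 + 0·2 + (-1)·(-2) = 2
  c_2 = 0·0 + 1·2 + (1)·(-2) + 0·2 + 0·2 + (0)·(-2) = 0
  c_3 = 0·0 + 0·2 + (-1)·(-2) + 0·2 + 0·2 + (0)·(-2) = 2
  c_4 = (-1)·(0) + 0·2 + (0)·(-2) + 0·2 + 0·2 + (0)·(-2) = 0
  c_5 = 0·0 + 0·2 + (0)·(-2) + (-1)·(2) + 0·2 + (-1)·(-2) = 0
  c_6 = 0·0 + 0·2 + (0)·(-2) + 2·2 + (-1)·(2) + (1)·(-2) = 0
Base-2 expansion of each c_i:
  c_1 = 2 = 0·2^0 + 1·2^1
  c_2 = 0
  c_3 = 2 = 0·2^0 + 1·2^1
  c_4 = 0
  c_5 = 0
  c_6 = 0
p-restricted factor λ_0 = (0, 0, 0, 0, 0, 0)
p-restricted factor λ_1 = (1, 0, 1, 0, 0, 0)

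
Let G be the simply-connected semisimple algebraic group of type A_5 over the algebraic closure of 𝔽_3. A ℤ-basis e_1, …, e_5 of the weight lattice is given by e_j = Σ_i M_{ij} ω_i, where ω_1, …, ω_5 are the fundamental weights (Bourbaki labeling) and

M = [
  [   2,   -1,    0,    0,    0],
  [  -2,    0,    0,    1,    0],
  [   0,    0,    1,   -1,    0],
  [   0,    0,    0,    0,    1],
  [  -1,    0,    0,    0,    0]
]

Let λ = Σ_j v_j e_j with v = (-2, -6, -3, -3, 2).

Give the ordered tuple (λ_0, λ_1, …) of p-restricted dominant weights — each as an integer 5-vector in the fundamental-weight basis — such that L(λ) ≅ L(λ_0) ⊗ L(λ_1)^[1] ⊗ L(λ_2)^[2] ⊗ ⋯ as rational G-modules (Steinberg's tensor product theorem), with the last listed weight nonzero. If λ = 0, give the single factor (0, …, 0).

Converting to the ω-basis (c_i = row i of M dotted with v = (-2, -6, -3, -3, 2)):
  c_1 = (2)·(-2) + (-1)·(-6) + (0)·(-3) + (0)·(-3) + (0)·(2) = 2
  c_2 = (-2)·(-2) + (0)·(-6) + (0)·(-3) + (1)·(-3) + (0)·(2) = 1
  c_3 = (0)·(-2) + (0)·(-6) + (1)·(-3) + (-1)·(-3) + (0)·(2) = 0
  c_4 = (0)·(-2) + (0)·(-6) + (0)·(-3) + (0)·(-3) + (1)·(2) = 2
  c_5 = (-1)·(-2) + (0)·(-6) + (0)·(-3) + (0)·(-3) + (0)·(2) = 2
Writing each c_i in base p = 3:
  c_1 = 2 = 2·3^0
  c_2 = 1 = 1·3^0
  c_3 = 0
  c_4 = 2 = 2·3^0
  c_5 = 2 = 2·3^0
Factor λ_0 = (2, 1, 0, 2, 2)

((2, 1, 0, 2, 2),)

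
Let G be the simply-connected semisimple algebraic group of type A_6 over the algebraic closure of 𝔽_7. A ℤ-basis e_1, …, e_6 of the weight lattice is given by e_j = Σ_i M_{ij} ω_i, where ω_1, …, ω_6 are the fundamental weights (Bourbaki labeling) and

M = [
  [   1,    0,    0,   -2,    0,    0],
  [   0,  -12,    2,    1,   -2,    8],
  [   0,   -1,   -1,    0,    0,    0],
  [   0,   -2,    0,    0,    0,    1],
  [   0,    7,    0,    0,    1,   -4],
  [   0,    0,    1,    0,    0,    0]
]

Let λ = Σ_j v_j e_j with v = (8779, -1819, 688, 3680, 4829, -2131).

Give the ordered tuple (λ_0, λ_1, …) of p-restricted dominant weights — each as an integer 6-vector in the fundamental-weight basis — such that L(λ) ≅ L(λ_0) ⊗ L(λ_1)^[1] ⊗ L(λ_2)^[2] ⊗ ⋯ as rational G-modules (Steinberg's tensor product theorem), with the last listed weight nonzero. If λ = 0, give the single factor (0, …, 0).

In the fundamental-weight basis, λ has coordinates c = M·v (v = (8779, -1819, 688, 3680, 4829, -2131)):
  c_1 = 1·8779 + (0)·(-1819) + 0·688 + (-2)·(3680) + 0·4829 + (0)·(-2131) = 1419
  c_2 = 0·8779 + (-12)·(-1819) + 2·688 + 1·3680 + (-2)·(4829) + (8)·(-2131) = 178
  c_3 = 0·8779 + (-1)·(-1819) + (-1)·(688) + 0·3680 + 0·4829 + (0)·(-2131) = 1131
  c_4 = 0·8779 + (-2)·(-1819) + 0·688 + 0·3680 + 0·4829 + (1)·(-2131) = 1507
  c_5 = 0·8779 + (7)·(-1819) + 0·688 + 0·3680 + 1·4829 + (-4)·(-2131) = 620
  c_6 = 0·8779 + (0)·(-1819) + 1·688 + 0·3680 + 0·4829 + (0)·(-2131) = 688
Expand coordinatewise in base 7:
  c_1 = 1419 = 5·7^0 + 6·7^1 + 0·7^2 + 4·7^3
  c_2 = 178 = 3·7^0 + 4·7^1 + 3·7^2
  c_3 = 1131 = 4·7^0 + 0·7^1 + 2·7^2 + 3·7^3
  c_4 = 1507 = 2·7^0 + 5·7^1 + 2·7^2 + 4·7^3
  c_5 = 620 = 4·7^0 + 4·7^1 + 5·7^2 + 1·7^3
  c_6 = 688 = 2·7^0 + 0·7^1 + 0·7^2 + 2·7^3
λ_0 = (5, 3, 4, 2, 4, 2)
λ_1 = (6, 4, 0, 5, 4, 0)
λ_2 = (0, 3, 2, 2, 5, 0)
λ_3 = (4, 0, 3, 4, 1, 2)

((5, 3, 4, 2, 4, 2), (6, 4, 0, 5, 4, 0), (0, 3, 2, 2, 5, 0), (4, 0, 3, 4, 1, 2))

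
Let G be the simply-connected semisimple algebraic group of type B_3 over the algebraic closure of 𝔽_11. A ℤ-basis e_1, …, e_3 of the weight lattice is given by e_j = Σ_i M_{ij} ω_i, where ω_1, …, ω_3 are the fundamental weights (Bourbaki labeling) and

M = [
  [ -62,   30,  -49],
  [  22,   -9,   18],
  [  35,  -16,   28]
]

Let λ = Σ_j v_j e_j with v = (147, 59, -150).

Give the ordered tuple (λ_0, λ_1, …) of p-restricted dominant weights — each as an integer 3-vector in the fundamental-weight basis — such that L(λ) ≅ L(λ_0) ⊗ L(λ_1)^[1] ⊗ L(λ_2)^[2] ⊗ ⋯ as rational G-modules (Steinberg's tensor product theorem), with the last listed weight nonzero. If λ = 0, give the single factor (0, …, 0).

((6, 3, 1),)

Converting to the ω-basis (c_i = row i of M dotted with v = (147, 59, -150)):
  c_1 = -62*147 + 30*59 + -49*-150 = 6
  c_2 = 22*147 + -9*59 + 18*-150 = 3
  c_3 = 35*147 + -16*59 + 28*-150 = 1
Base-11 expansion of each c_i:
  c_1 = 6 = 6·11^0
  c_2 = 3 = 3·11^0
  c_3 = 1 = 1·11^0
Factor λ_0 = (6, 3, 1)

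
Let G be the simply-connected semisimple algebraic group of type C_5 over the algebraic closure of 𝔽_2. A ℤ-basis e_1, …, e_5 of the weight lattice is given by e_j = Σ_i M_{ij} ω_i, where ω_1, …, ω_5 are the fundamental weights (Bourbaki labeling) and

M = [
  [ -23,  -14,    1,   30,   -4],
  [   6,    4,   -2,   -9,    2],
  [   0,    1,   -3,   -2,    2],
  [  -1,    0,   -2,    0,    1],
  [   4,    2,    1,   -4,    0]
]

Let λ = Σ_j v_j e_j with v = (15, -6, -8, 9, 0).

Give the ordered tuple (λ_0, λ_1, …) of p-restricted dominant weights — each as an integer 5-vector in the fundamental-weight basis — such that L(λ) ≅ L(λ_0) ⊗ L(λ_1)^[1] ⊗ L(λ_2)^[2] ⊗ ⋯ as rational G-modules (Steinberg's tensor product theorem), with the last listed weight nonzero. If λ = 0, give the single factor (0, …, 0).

((1, 1, 0, 1, 0), (0, 0, 0, 0, 0), (0, 0, 0, 0, 1))

Change of basis e → ω: c = M·v where v = (15, -6, -8, 9, 0):
  c_1 = -23*15 + -14*-6 + 1*-8 + 30*9 + -4*0 = 1
  c_2 = 6*15 + 4*-6 + -2*-8 + -9*9 + 2*0 = 1
  c_3 = 0*15 + 1*-6 + -3*-8 + -2*9 + 2*0 = 0
  c_4 = -1*15 + 0*-6 + -2*-8 + 0*9 + 1*0 = 1
  c_5 = 4*15 + 2*-6 + 1*-8 + -4*9 + 0*0 = 4
Writing each c_i in base p = 2:
  c_1 = 1 = 1·2^0
  c_2 = 1 = 1·2^0
  c_3 = 0
  c_4 = 1 = 1·2^0
  c_5 = 4 = 0·2^0 + 0·2^1 + 1·2^2
Factor λ_0 = (1, 1, 0, 1, 0)
Factor λ_1 = (0, 0, 0, 0, 0)
Factor λ_2 = (0, 0, 0, 0, 1)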